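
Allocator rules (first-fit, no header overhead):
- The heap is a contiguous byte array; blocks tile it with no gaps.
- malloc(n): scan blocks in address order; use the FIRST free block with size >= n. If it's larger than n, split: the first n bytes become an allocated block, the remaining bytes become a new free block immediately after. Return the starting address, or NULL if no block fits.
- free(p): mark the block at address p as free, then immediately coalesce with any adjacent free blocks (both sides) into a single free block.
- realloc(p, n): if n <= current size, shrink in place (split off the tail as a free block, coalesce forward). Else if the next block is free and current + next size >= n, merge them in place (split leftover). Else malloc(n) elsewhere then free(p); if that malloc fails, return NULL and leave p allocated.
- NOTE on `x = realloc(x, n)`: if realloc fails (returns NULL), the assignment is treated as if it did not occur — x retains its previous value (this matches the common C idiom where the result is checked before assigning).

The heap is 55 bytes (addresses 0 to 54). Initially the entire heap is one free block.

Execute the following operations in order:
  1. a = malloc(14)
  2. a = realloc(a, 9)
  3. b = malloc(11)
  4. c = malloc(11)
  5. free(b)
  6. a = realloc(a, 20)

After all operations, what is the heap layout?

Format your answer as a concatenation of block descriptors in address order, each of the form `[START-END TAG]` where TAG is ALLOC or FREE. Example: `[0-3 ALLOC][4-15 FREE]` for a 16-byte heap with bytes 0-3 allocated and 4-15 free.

Op 1: a = malloc(14) -> a = 0; heap: [0-13 ALLOC][14-54 FREE]
Op 2: a = realloc(a, 9) -> a = 0; heap: [0-8 ALLOC][9-54 FREE]
Op 3: b = malloc(11) -> b = 9; heap: [0-8 ALLOC][9-19 ALLOC][20-54 FREE]
Op 4: c = malloc(11) -> c = 20; heap: [0-8 ALLOC][9-19 ALLOC][20-30 ALLOC][31-54 FREE]
Op 5: free(b) -> (freed b); heap: [0-8 ALLOC][9-19 FREE][20-30 ALLOC][31-54 FREE]
Op 6: a = realloc(a, 20) -> a = 0; heap: [0-19 ALLOC][20-30 ALLOC][31-54 FREE]

Answer: [0-19 ALLOC][20-30 ALLOC][31-54 FREE]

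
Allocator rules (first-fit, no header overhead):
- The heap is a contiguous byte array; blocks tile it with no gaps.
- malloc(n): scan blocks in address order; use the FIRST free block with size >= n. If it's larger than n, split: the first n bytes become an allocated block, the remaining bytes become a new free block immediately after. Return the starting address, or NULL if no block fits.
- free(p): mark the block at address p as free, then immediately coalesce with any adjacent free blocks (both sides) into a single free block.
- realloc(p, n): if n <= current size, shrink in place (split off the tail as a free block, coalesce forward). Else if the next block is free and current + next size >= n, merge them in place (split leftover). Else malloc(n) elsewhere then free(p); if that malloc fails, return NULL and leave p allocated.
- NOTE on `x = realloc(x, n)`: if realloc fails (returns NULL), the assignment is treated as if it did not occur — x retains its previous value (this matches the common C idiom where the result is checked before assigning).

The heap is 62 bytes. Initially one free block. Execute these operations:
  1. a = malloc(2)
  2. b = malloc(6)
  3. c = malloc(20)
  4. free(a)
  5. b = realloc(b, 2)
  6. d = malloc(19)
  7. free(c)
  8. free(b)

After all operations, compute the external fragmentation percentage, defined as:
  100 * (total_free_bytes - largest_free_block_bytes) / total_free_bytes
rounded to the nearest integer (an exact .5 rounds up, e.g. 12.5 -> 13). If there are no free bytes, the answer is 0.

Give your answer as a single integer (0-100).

Op 1: a = malloc(2) -> a = 0; heap: [0-1 ALLOC][2-61 FREE]
Op 2: b = malloc(6) -> b = 2; heap: [0-1 ALLOC][2-7 ALLOC][8-61 FREE]
Op 3: c = malloc(20) -> c = 8; heap: [0-1 ALLOC][2-7 ALLOC][8-27 ALLOC][28-61 FREE]
Op 4: free(a) -> (freed a); heap: [0-1 FREE][2-7 ALLOC][8-27 ALLOC][28-61 FREE]
Op 5: b = realloc(b, 2) -> b = 2; heap: [0-1 FREE][2-3 ALLOC][4-7 FREE][8-27 ALLOC][28-61 FREE]
Op 6: d = malloc(19) -> d = 28; heap: [0-1 FREE][2-3 ALLOC][4-7 FREE][8-27 ALLOC][28-46 ALLOC][47-61 FREE]
Op 7: free(c) -> (freed c); heap: [0-1 FREE][2-3 ALLOC][4-27 FREE][28-46 ALLOC][47-61 FREE]
Op 8: free(b) -> (freed b); heap: [0-27 FREE][28-46 ALLOC][47-61 FREE]
Free blocks: [28 15] total_free=43 largest=28 -> 100*(43-28)/43 = 1500/43 ≈ 34.884 -> rounds to 35

Answer: 35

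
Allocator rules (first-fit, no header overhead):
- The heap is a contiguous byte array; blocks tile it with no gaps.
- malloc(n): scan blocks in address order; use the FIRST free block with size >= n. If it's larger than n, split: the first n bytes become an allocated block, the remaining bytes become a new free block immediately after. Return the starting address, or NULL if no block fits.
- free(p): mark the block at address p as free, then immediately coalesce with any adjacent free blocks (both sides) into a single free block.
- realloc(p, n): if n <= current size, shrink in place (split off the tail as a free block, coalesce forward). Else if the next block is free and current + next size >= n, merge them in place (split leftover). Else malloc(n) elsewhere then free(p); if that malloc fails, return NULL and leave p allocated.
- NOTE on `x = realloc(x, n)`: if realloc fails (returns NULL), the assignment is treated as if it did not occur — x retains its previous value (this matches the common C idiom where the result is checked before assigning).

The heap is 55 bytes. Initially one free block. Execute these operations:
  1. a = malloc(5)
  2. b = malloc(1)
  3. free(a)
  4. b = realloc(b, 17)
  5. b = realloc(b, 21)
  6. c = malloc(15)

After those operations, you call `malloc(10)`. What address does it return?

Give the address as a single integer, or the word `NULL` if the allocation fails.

Answer: 41

Derivation:
Op 1: a = malloc(5) -> a = 0; heap: [0-4 ALLOC][5-54 FREE]
Op 2: b = malloc(1) -> b = 5; heap: [0-4 ALLOC][5-5 ALLOC][6-54 FREE]
Op 3: free(a) -> (freed a); heap: [0-4 FREE][5-5 ALLOC][6-54 FREE]
Op 4: b = realloc(b, 17) -> b = 5; heap: [0-4 FREE][5-21 ALLOC][22-54 FREE]
Op 5: b = realloc(b, 21) -> b = 5; heap: [0-4 FREE][5-25 ALLOC][26-54 FREE]
Op 6: c = malloc(15) -> c = 26; heap: [0-4 FREE][5-25 ALLOC][26-40 ALLOC][41-54 FREE]
malloc(10): first-fit scan over [0-4 FREE][5-25 ALLOC][26-40 ALLOC][41-54 FREE] -> 41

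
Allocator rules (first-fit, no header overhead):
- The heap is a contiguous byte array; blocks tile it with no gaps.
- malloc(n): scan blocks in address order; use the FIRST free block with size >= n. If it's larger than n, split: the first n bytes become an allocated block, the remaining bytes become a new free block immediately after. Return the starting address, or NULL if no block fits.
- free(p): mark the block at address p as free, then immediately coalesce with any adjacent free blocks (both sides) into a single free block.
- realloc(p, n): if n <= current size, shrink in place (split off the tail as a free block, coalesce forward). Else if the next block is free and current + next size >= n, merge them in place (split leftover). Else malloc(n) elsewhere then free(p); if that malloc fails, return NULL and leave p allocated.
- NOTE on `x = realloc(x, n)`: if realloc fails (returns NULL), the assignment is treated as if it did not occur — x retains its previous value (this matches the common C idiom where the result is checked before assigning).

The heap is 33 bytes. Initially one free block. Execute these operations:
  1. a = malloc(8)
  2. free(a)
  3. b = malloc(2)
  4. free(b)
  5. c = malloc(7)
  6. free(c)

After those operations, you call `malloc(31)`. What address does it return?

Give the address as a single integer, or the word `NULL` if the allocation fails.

Answer: 0

Derivation:
Op 1: a = malloc(8) -> a = 0; heap: [0-7 ALLOC][8-32 FREE]
Op 2: free(a) -> (freed a); heap: [0-32 FREE]
Op 3: b = malloc(2) -> b = 0; heap: [0-1 ALLOC][2-32 FREE]
Op 4: free(b) -> (freed b); heap: [0-32 FREE]
Op 5: c = malloc(7) -> c = 0; heap: [0-6 ALLOC][7-32 FREE]
Op 6: free(c) -> (freed c); heap: [0-32 FREE]
malloc(31): first-fit scan over [0-32 FREE] -> 0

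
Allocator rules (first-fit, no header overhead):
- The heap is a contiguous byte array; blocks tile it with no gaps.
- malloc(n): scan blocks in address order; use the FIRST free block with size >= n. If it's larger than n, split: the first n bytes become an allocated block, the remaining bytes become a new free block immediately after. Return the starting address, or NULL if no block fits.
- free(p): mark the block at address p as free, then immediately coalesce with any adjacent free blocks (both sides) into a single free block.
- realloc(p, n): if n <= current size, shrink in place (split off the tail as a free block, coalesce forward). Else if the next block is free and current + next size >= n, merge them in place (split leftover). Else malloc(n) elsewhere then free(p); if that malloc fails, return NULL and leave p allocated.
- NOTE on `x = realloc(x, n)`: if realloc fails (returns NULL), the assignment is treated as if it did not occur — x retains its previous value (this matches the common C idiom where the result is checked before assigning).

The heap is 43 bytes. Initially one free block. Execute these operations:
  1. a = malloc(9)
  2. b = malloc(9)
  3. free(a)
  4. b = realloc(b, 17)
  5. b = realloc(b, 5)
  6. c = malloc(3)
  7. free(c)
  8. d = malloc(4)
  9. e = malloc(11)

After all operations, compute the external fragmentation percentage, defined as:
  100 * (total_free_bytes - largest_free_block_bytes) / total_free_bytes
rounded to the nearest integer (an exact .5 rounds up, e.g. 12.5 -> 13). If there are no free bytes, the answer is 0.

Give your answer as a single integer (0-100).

Answer: 22

Derivation:
Op 1: a = malloc(9) -> a = 0; heap: [0-8 ALLOC][9-42 FREE]
Op 2: b = malloc(9) -> b = 9; heap: [0-8 ALLOC][9-17 ALLOC][18-42 FREE]
Op 3: free(a) -> (freed a); heap: [0-8 FREE][9-17 ALLOC][18-42 FREE]
Op 4: b = realloc(b, 17) -> b = 9; heap: [0-8 FREE][9-25 ALLOC][26-42 FREE]
Op 5: b = realloc(b, 5) -> b = 9; heap: [0-8 FREE][9-13 ALLOC][14-42 FREE]
Op 6: c = malloc(3) -> c = 0; heap: [0-2 ALLOC][3-8 FREE][9-13 ALLOC][14-42 FREE]
Op 7: free(c) -> (freed c); heap: [0-8 FREE][9-13 ALLOC][14-42 FREE]
Op 8: d = malloc(4) -> d = 0; heap: [0-3 ALLOC][4-8 FREE][9-13 ALLOC][14-42 FREE]
Op 9: e = malloc(11) -> e = 14; heap: [0-3 ALLOC][4-8 FREE][9-13 ALLOC][14-24 ALLOC][25-42 FREE]
Free blocks: [5 18] total_free=23 largest=18 -> 100*(23-18)/23 = 500/23 ≈ 21.739 -> rounds to 22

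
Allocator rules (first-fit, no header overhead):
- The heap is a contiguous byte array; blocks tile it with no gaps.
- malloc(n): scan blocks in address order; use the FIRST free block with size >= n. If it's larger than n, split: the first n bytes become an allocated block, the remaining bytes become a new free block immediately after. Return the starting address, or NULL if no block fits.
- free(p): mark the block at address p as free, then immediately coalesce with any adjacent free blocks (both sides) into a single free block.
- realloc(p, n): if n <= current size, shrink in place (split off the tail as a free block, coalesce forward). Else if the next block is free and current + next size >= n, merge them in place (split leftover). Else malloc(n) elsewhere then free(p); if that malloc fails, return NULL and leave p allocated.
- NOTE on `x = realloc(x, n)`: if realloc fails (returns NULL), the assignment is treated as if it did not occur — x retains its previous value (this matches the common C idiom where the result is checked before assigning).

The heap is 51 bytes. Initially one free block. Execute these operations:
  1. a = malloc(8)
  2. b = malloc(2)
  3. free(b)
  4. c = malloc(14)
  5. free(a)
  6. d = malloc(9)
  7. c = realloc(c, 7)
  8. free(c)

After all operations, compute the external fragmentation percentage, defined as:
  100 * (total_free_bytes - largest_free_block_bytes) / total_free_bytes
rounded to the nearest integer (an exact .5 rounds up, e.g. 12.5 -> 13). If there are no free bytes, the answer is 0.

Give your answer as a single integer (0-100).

Op 1: a = malloc(8) -> a = 0; heap: [0-7 ALLOC][8-50 FREE]
Op 2: b = malloc(2) -> b = 8; heap: [0-7 ALLOC][8-9 ALLOC][10-50 FREE]
Op 3: free(b) -> (freed b); heap: [0-7 ALLOC][8-50 FREE]
Op 4: c = malloc(14) -> c = 8; heap: [0-7 ALLOC][8-21 ALLOC][22-50 FREE]
Op 5: free(a) -> (freed a); heap: [0-7 FREE][8-21 ALLOC][22-50 FREE]
Op 6: d = malloc(9) -> d = 22; heap: [0-7 FREE][8-21 ALLOC][22-30 ALLOC][31-50 FREE]
Op 7: c = realloc(c, 7) -> c = 8; heap: [0-7 FREE][8-14 ALLOC][15-21 FREE][22-30 ALLOC][31-50 FREE]
Op 8: free(c) -> (freed c); heap: [0-21 FREE][22-30 ALLOC][31-50 FREE]
Free blocks: [22 20] total_free=42 largest=22 -> 100*(42-22)/42 = 2000/42 ≈ 47.619 -> rounds to 48

Answer: 48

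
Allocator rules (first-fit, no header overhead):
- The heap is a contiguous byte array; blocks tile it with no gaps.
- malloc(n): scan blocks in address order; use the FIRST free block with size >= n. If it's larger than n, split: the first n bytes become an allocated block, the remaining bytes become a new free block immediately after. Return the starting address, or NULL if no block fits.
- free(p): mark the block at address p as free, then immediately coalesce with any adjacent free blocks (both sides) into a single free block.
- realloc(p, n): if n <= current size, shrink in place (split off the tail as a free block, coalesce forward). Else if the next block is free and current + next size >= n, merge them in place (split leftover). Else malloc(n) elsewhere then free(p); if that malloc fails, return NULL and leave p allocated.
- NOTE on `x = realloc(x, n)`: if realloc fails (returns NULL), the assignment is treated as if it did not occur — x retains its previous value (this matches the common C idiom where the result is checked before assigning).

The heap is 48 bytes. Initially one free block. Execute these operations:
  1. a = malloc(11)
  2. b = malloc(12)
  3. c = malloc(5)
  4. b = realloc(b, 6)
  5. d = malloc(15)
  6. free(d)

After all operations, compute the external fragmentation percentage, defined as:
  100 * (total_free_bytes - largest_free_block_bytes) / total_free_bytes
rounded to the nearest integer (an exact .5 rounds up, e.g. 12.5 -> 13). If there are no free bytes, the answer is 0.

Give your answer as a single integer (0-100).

Answer: 23

Derivation:
Op 1: a = malloc(11) -> a = 0; heap: [0-10 ALLOC][11-47 FREE]
Op 2: b = malloc(12) -> b = 11; heap: [0-10 ALLOC][11-22 ALLOC][23-47 FREE]
Op 3: c = malloc(5) -> c = 23; heap: [0-10 ALLOC][11-22 ALLOC][23-27 ALLOC][28-47 FREE]
Op 4: b = realloc(b, 6) -> b = 11; heap: [0-10 ALLOC][11-16 ALLOC][17-22 FREE][23-27 ALLOC][28-47 FREE]
Op 5: d = malloc(15) -> d = 28; heap: [0-10 ALLOC][11-16 ALLOC][17-22 FREE][23-27 ALLOC][28-42 ALLOC][43-47 FREE]
Op 6: free(d) -> (freed d); heap: [0-10 ALLOC][11-16 ALLOC][17-22 FREE][23-27 ALLOC][28-47 FREE]
Free blocks: [6 20] total_free=26 largest=20 -> 100*(26-20)/26 = 600/26 ≈ 23.077 -> rounds to 23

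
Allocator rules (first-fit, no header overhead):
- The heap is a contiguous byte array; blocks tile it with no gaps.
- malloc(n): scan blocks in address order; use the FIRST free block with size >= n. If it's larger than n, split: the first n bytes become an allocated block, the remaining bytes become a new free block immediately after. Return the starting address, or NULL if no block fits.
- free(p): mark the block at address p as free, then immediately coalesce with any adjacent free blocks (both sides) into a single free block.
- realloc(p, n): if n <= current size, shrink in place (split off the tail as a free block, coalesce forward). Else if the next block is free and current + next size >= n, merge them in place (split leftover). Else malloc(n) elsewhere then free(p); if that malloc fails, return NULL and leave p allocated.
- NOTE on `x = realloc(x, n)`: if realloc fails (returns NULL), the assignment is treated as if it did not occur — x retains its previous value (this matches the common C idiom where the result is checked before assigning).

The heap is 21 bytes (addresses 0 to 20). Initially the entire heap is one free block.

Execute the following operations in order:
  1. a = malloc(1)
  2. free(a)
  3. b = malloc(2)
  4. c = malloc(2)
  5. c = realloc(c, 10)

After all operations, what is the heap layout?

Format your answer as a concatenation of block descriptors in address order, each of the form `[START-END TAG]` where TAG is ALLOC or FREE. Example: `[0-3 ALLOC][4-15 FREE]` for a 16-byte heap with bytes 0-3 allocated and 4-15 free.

Op 1: a = malloc(1) -> a = 0; heap: [0-0 ALLOC][1-20 FREE]
Op 2: free(a) -> (freed a); heap: [0-20 FREE]
Op 3: b = malloc(2) -> b = 0; heap: [0-1 ALLOC][2-20 FREE]
Op 4: c = malloc(2) -> c = 2; heap: [0-1 ALLOC][2-3 ALLOC][4-20 FREE]
Op 5: c = realloc(c, 10) -> c = 2; heap: [0-1 ALLOC][2-11 ALLOC][12-20 FREE]

Answer: [0-1 ALLOC][2-11 ALLOC][12-20 FREE]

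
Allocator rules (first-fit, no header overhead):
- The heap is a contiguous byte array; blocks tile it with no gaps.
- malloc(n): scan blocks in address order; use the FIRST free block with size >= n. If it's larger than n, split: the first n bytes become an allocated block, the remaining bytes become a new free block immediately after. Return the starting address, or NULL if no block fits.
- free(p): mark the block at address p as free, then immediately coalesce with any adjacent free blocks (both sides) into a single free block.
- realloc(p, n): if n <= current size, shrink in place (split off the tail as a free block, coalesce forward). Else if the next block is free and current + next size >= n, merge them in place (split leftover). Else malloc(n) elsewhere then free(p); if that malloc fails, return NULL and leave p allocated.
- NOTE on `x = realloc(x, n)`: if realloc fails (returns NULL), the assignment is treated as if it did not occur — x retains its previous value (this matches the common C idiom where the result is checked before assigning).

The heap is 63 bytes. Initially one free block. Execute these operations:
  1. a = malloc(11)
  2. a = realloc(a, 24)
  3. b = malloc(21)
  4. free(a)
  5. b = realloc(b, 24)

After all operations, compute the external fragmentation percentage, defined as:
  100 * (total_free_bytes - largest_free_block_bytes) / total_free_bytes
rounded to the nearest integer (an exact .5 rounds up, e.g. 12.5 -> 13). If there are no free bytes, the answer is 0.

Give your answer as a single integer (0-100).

Answer: 38

Derivation:
Op 1: a = malloc(11) -> a = 0; heap: [0-10 ALLOC][11-62 FREE]
Op 2: a = realloc(a, 24) -> a = 0; heap: [0-23 ALLOC][24-62 FREE]
Op 3: b = malloc(21) -> b = 24; heap: [0-23 ALLOC][24-44 ALLOC][45-62 FREE]
Op 4: free(a) -> (freed a); heap: [0-23 FREE][24-44 ALLOC][45-62 FREE]
Op 5: b = realloc(b, 24) -> b = 24; heap: [0-23 FREE][24-47 ALLOC][48-62 FREE]
Free blocks: [24 15] total_free=39 largest=24 -> 100*(39-24)/39 = 1500/39 ≈ 38.462 -> rounds to 38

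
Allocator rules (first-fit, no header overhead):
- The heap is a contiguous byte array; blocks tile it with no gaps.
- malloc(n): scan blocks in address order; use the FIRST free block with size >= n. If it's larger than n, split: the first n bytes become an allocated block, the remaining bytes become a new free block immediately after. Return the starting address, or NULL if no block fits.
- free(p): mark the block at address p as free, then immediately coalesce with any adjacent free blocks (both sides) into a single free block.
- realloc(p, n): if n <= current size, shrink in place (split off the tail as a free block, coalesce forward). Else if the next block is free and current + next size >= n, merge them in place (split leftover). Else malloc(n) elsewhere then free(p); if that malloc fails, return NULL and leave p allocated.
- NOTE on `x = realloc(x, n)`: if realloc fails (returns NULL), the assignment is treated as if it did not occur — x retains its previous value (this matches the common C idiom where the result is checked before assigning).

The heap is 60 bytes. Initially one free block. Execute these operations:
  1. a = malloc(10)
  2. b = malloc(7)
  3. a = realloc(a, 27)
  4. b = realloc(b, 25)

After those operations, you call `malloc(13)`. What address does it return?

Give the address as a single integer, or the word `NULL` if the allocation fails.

Answer: 44

Derivation:
Op 1: a = malloc(10) -> a = 0; heap: [0-9 ALLOC][10-59 FREE]
Op 2: b = malloc(7) -> b = 10; heap: [0-9 ALLOC][10-16 ALLOC][17-59 FREE]
Op 3: a = realloc(a, 27) -> a = 17; heap: [0-9 FREE][10-16 ALLOC][17-43 ALLOC][44-59 FREE]
Op 4: b = realloc(b, 25) -> NULL (b unchanged); heap: [0-9 FREE][10-16 ALLOC][17-43 ALLOC][44-59 FREE]
malloc(13): first-fit scan over [0-9 FREE][10-16 ALLOC][17-43 ALLOC][44-59 FREE] -> 44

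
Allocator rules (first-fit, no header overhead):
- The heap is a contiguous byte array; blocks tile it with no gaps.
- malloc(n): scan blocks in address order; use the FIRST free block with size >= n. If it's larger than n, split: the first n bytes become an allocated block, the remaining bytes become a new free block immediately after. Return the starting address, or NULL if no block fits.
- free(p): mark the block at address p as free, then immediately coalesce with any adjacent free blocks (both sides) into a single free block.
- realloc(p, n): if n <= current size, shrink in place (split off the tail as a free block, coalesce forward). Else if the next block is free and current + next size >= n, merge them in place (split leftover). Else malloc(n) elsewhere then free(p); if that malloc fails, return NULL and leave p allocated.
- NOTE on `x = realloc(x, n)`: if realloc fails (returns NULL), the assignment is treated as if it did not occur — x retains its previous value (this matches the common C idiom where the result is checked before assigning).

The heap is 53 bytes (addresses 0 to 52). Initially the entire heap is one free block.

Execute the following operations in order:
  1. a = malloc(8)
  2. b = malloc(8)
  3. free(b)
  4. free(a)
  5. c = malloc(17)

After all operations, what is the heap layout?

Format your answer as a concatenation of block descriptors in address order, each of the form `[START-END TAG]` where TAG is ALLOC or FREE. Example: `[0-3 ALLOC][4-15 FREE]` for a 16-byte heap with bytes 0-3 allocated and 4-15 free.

Op 1: a = malloc(8) -> a = 0; heap: [0-7 ALLOC][8-52 FREE]
Op 2: b = malloc(8) -> b = 8; heap: [0-7 ALLOC][8-15 ALLOC][16-52 FREE]
Op 3: free(b) -> (freed b); heap: [0-7 ALLOC][8-52 FREE]
Op 4: free(a) -> (freed a); heap: [0-52 FREE]
Op 5: c = malloc(17) -> c = 0; heap: [0-16 ALLOC][17-52 FREE]

Answer: [0-16 ALLOC][17-52 FREE]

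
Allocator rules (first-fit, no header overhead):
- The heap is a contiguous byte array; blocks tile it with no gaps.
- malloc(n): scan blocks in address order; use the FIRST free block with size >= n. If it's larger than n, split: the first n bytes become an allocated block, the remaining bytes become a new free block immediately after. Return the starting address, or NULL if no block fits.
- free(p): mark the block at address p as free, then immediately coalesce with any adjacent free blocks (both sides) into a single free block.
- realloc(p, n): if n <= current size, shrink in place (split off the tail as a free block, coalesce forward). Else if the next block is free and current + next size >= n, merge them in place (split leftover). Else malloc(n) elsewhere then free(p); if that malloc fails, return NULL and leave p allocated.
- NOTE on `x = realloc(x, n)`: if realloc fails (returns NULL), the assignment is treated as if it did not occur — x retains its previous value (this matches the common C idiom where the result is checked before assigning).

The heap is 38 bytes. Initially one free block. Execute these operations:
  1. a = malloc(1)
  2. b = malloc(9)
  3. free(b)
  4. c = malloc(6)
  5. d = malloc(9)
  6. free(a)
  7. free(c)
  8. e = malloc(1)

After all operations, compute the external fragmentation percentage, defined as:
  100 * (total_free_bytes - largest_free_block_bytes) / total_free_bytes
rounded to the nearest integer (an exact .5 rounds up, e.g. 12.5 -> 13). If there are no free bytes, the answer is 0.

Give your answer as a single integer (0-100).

Answer: 21

Derivation:
Op 1: a = malloc(1) -> a = 0; heap: [0-0 ALLOC][1-37 FREE]
Op 2: b = malloc(9) -> b = 1; heap: [0-0 ALLOC][1-9 ALLOC][10-37 FREE]
Op 3: free(b) -> (freed b); heap: [0-0 ALLOC][1-37 FREE]
Op 4: c = malloc(6) -> c = 1; heap: [0-0 ALLOC][1-6 ALLOC][7-37 FREE]
Op 5: d = malloc(9) -> d = 7; heap: [0-0 ALLOC][1-6 ALLOC][7-15 ALLOC][16-37 FREE]
Op 6: free(a) -> (freed a); heap: [0-0 FREE][1-6 ALLOC][7-15 ALLOC][16-37 FREE]
Op 7: free(c) -> (freed c); heap: [0-6 FREE][7-15 ALLOC][16-37 FREE]
Op 8: e = malloc(1) -> e = 0; heap: [0-0 ALLOC][1-6 FREE][7-15 ALLOC][16-37 FREE]
Free blocks: [6 22] total_free=28 largest=22 -> 100*(28-22)/28 = 600/28 ≈ 21.429 -> rounds to 21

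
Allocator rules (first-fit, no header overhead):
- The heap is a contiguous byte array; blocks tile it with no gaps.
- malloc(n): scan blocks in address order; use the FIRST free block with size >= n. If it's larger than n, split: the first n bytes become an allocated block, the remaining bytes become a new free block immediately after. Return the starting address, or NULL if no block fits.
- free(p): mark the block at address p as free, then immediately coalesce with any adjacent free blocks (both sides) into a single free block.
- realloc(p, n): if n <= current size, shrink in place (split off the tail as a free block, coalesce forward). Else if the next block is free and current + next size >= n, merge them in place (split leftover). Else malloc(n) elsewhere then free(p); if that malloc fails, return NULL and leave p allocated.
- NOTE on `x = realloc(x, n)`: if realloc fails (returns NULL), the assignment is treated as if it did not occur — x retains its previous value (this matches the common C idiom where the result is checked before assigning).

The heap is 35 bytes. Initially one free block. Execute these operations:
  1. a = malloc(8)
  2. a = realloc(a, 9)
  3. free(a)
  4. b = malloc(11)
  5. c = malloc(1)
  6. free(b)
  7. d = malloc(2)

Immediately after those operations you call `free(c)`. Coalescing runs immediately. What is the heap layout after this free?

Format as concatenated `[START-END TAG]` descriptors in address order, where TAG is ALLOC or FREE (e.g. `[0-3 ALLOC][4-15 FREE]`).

Op 1: a = malloc(8) -> a = 0; heap: [0-7 ALLOC][8-34 FREE]
Op 2: a = realloc(a, 9) -> a = 0; heap: [0-8 ALLOC][9-34 FREE]
Op 3: free(a) -> (freed a); heap: [0-34 FREE]
Op 4: b = malloc(11) -> b = 0; heap: [0-10 ALLOC][11-34 FREE]
Op 5: c = malloc(1) -> c = 11; heap: [0-10 ALLOC][11-11 ALLOC][12-34 FREE]
Op 6: free(b) -> (freed b); heap: [0-10 FREE][11-11 ALLOC][12-34 FREE]
Op 7: d = malloc(2) -> d = 0; heap: [0-1 ALLOC][2-10 FREE][11-11 ALLOC][12-34 FREE]
free(c): c = 11 -> block [11-11 ALLOC]; mark free, coalesce with adjacent free neighbors -> [0-1 ALLOC][2-34 FREE]

Answer: [0-1 ALLOC][2-34 FREE]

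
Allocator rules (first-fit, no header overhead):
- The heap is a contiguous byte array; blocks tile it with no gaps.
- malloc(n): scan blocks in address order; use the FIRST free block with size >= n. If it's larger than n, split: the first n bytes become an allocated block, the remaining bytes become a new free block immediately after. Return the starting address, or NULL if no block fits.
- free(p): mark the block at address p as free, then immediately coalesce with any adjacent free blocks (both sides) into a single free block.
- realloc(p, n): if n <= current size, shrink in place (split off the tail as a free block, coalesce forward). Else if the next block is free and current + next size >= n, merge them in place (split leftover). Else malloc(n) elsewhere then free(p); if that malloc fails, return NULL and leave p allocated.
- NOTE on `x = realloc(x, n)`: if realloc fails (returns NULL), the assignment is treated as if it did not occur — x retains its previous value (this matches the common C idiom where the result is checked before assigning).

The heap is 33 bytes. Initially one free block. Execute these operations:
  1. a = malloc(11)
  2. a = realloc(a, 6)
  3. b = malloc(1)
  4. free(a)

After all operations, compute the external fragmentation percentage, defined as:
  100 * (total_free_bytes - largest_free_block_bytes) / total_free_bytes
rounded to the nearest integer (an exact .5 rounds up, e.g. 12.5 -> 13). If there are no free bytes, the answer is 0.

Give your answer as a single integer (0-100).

Answer: 19

Derivation:
Op 1: a = malloc(11) -> a = 0; heap: [0-10 ALLOC][11-32 FREE]
Op 2: a = realloc(a, 6) -> a = 0; heap: [0-5 ALLOC][6-32 FREE]
Op 3: b = malloc(1) -> b = 6; heap: [0-5 ALLOC][6-6 ALLOC][7-32 FREE]
Op 4: free(a) -> (freed a); heap: [0-5 FREE][6-6 ALLOC][7-32 FREE]
Free blocks: [6 26] total_free=32 largest=26 -> 100*(32-26)/32 = 600/32 = 18.75 -> rounds to 19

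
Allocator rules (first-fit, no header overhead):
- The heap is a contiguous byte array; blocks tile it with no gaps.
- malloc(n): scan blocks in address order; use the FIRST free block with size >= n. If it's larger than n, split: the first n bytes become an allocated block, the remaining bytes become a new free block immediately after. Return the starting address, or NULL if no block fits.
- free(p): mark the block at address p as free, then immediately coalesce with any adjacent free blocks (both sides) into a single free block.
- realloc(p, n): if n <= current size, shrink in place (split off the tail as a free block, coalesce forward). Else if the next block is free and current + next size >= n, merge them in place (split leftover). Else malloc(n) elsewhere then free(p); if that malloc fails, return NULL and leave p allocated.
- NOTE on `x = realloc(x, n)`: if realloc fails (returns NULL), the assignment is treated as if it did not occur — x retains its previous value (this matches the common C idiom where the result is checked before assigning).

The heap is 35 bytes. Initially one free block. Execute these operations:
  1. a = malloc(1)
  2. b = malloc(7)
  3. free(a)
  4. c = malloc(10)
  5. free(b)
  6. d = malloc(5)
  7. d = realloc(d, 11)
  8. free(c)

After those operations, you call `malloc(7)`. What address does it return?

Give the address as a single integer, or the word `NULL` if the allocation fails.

Answer: 0

Derivation:
Op 1: a = malloc(1) -> a = 0; heap: [0-0 ALLOC][1-34 FREE]
Op 2: b = malloc(7) -> b = 1; heap: [0-0 ALLOC][1-7 ALLOC][8-34 FREE]
Op 3: free(a) -> (freed a); heap: [0-0 FREE][1-7 ALLOC][8-34 FREE]
Op 4: c = malloc(10) -> c = 8; heap: [0-0 FREE][1-7 ALLOC][8-17 ALLOC][18-34 FREE]
Op 5: free(b) -> (freed b); heap: [0-7 FREE][8-17 ALLOC][18-34 FREE]
Op 6: d = malloc(5) -> d = 0; heap: [0-4 ALLOC][5-7 FREE][8-17 ALLOC][18-34 FREE]
Op 7: d = realloc(d, 11) -> d = 18; heap: [0-7 FREE][8-17 ALLOC][18-28 ALLOC][29-34 FREE]
Op 8: free(c) -> (freed c); heap: [0-17 FREE][18-28 ALLOC][29-34 FREE]
malloc(7): first-fit scan over [0-17 FREE][18-28 ALLOC][29-34 FREE] -> 0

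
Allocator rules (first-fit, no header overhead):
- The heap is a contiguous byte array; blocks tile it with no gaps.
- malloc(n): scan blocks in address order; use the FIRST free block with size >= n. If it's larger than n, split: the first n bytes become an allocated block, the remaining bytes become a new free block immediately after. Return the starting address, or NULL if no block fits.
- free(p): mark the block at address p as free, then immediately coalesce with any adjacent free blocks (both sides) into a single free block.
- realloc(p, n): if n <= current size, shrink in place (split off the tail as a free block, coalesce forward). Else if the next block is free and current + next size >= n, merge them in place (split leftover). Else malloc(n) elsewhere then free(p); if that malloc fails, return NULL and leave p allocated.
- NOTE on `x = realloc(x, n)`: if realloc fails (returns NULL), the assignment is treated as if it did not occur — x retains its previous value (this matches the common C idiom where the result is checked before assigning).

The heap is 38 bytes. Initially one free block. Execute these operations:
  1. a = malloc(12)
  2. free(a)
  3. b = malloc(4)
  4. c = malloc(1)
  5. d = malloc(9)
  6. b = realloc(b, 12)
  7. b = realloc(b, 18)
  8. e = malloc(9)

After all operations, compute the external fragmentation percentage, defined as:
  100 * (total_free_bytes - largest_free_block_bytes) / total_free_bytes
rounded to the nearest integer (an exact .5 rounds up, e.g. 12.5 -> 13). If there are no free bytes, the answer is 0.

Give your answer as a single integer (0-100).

Op 1: a = malloc(12) -> a = 0; heap: [0-11 ALLOC][12-37 FREE]
Op 2: free(a) -> (freed a); heap: [0-37 FREE]
Op 3: b = malloc(4) -> b = 0; heap: [0-3 ALLOC][4-37 FREE]
Op 4: c = malloc(1) -> c = 4; heap: [0-3 ALLOC][4-4 ALLOC][5-37 FREE]
Op 5: d = malloc(9) -> d = 5; heap: [0-3 ALLOC][4-4 ALLOC][5-13 ALLOC][14-37 FREE]
Op 6: b = realloc(b, 12) -> b = 14; heap: [0-3 FREE][4-4 ALLOC][5-13 ALLOC][14-25 ALLOC][26-37 FREE]
Op 7: b = realloc(b, 18) -> b = 14; heap: [0-3 FREE][4-4 ALLOC][5-13 ALLOC][14-31 ALLOC][32-37 FREE]
Op 8: e = malloc(9) -> e = NULL; heap: [0-3 FREE][4-4 ALLOC][5-13 ALLOC][14-31 ALLOC][32-37 FREE]
Free blocks: [4 6] total_free=10 largest=6 -> 100*(10-6)/10 = 400/10 = 40

Answer: 40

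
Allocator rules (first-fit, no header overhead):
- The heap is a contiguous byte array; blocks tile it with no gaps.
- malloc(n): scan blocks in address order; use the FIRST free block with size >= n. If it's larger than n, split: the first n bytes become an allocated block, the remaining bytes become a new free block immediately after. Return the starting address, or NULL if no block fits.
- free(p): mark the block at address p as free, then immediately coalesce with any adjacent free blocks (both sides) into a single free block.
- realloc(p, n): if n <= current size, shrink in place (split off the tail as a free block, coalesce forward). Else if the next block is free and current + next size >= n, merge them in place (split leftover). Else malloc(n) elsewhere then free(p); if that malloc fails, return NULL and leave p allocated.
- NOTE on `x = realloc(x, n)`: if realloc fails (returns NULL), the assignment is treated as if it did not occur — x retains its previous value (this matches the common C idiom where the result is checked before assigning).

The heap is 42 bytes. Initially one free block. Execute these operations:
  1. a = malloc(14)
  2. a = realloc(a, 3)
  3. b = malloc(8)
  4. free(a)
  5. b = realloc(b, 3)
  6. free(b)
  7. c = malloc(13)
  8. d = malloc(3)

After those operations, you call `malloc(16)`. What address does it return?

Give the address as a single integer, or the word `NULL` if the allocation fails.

Answer: 16

Derivation:
Op 1: a = malloc(14) -> a = 0; heap: [0-13 ALLOC][14-41 FREE]
Op 2: a = realloc(a, 3) -> a = 0; heap: [0-2 ALLOC][3-41 FREE]
Op 3: b = malloc(8) -> b = 3; heap: [0-2 ALLOC][3-10 ALLOC][11-41 FREE]
Op 4: free(a) -> (freed a); heap: [0-2 FREE][3-10 ALLOC][11-41 FREE]
Op 5: b = realloc(b, 3) -> b = 3; heap: [0-2 FREE][3-5 ALLOC][6-41 FREE]
Op 6: free(b) -> (freed b); heap: [0-41 FREE]
Op 7: c = malloc(13) -> c = 0; heap: [0-12 ALLOC][13-41 FREE]
Op 8: d = malloc(3) -> d = 13; heap: [0-12 ALLOC][13-15 ALLOC][16-41 FREE]
malloc(16): first-fit scan over [0-12 ALLOC][13-15 ALLOC][16-41 FREE] -> 16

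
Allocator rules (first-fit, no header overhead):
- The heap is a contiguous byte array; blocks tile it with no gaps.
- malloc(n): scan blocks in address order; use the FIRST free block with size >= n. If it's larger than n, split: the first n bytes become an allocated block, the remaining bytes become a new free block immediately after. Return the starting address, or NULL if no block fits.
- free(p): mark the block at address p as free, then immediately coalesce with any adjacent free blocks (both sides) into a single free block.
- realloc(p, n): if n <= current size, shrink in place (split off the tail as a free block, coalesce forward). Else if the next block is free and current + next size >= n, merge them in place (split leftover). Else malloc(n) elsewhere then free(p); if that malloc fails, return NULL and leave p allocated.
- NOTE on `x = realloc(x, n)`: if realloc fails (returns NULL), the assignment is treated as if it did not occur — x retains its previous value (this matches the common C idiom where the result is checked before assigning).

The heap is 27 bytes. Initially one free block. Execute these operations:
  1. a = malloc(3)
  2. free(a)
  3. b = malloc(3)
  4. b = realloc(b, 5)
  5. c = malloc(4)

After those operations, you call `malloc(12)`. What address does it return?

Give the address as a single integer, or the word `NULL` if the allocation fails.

Op 1: a = malloc(3) -> a = 0; heap: [0-2 ALLOC][3-26 FREE]
Op 2: free(a) -> (freed a); heap: [0-26 FREE]
Op 3: b = malloc(3) -> b = 0; heap: [0-2 ALLOC][3-26 FREE]
Op 4: b = realloc(b, 5) -> b = 0; heap: [0-4 ALLOC][5-26 FREE]
Op 5: c = malloc(4) -> c = 5; heap: [0-4 ALLOC][5-8 ALLOC][9-26 FREE]
malloc(12): first-fit scan over [0-4 ALLOC][5-8 ALLOC][9-26 FREE] -> 9

Answer: 9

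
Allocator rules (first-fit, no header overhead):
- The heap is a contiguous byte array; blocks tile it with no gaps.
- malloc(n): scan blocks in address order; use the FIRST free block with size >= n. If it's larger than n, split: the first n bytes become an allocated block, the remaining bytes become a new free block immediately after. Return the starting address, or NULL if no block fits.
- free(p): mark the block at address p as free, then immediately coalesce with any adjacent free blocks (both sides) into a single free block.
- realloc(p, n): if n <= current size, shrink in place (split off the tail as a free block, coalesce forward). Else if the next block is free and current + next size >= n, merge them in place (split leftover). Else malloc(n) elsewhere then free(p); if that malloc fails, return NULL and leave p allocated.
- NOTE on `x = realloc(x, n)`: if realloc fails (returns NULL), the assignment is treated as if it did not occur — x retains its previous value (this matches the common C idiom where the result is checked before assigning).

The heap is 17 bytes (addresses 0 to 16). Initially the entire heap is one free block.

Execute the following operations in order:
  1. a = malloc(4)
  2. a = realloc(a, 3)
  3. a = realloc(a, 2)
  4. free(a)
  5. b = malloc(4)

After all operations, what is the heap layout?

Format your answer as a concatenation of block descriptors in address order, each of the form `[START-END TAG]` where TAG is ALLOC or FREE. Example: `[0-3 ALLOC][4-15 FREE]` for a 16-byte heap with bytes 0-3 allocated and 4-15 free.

Answer: [0-3 ALLOC][4-16 FREE]

Derivation:
Op 1: a = malloc(4) -> a = 0; heap: [0-3 ALLOC][4-16 FREE]
Op 2: a = realloc(a, 3) -> a = 0; heap: [0-2 ALLOC][3-16 FREE]
Op 3: a = realloc(a, 2) -> a = 0; heap: [0-1 ALLOC][2-16 FREE]
Op 4: free(a) -> (freed a); heap: [0-16 FREE]
Op 5: b = malloc(4) -> b = 0; heap: [0-3 ALLOC][4-16 FREE]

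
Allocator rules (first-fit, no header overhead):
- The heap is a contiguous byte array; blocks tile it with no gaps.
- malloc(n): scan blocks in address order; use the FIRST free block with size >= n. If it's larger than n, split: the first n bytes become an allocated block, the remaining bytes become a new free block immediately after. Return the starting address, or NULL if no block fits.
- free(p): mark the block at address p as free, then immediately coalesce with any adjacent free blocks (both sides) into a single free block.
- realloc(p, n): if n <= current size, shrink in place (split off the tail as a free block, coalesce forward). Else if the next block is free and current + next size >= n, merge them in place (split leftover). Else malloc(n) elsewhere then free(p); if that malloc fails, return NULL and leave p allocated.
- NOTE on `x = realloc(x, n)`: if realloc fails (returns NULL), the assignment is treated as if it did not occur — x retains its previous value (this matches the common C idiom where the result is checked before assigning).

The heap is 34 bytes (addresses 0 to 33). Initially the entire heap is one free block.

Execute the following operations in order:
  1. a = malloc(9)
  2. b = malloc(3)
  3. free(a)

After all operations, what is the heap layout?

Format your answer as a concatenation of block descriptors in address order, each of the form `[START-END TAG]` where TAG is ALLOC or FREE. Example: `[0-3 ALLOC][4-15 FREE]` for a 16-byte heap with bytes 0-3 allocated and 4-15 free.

Op 1: a = malloc(9) -> a = 0; heap: [0-8 ALLOC][9-33 FREE]
Op 2: b = malloc(3) -> b = 9; heap: [0-8 ALLOC][9-11 ALLOC][12-33 FREE]
Op 3: free(a) -> (freed a); heap: [0-8 FREE][9-11 ALLOC][12-33 FREE]

Answer: [0-8 FREE][9-11 ALLOC][12-33 FREE]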